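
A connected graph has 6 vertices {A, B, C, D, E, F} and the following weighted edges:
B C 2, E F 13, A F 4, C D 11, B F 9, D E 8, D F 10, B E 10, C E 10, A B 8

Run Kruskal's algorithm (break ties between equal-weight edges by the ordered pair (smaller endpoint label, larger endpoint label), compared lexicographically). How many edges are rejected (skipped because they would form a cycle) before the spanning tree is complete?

1

Sort edges by weight, then run Kruskal:
B C (2): add — endpoints in different components.
A F (4): add — endpoints in different components.
A B (8): add — endpoints in different components.
D E (8): add — endpoints in different components.
B F (9): skip — B and F already connected.
B E (10): add — endpoints in different components.
Edges rejected before the tree was complete: 1.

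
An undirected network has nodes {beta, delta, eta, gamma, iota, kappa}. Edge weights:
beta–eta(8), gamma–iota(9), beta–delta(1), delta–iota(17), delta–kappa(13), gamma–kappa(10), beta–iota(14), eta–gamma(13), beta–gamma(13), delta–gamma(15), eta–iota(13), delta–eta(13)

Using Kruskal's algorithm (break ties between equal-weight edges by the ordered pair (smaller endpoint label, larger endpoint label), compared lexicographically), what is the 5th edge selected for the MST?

beta-gamma

Sort edges by weight, then run Kruskal:
beta–delta (1): add. Components now {iota} {gamma} {kappa} {beta,delta} {eta}
beta–eta (8): add. Components now {iota} {gamma} {kappa} {beta,delta,eta}
gamma–iota (9): add. Components now {gamma,iota} {kappa} {beta,delta,eta}
gamma–kappa (10): add. Components now {gamma,iota,kappa} {beta,delta,eta}
beta–gamma (13): add. Components now {beta,delta,eta,gamma,iota,kappa}
The 5th edge added is beta–gamma.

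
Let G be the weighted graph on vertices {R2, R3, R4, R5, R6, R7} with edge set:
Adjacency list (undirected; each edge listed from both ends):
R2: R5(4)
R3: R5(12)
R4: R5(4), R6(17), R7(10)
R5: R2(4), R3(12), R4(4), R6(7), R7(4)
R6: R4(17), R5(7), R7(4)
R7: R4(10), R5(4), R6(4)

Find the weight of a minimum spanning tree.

28

Grow the tree from R2 using Prim:
Step 1: cheapest edge leaving the tree is R2—R5 (4); add R5.
Step 2: cheapest edge leaving the tree is R4—R5 (4); add R4.
Step 3: cheapest edge leaving the tree is R5—R7 (4); add R7.
Step 4: cheapest edge leaving the tree is R6—R7 (4); add R6.
Step 5: cheapest edge leaving the tree is R3—R5 (12); add R3.
MST edges: R2—R5, R4—R5, R5—R7, R6—R7, R3—R5; total weight 4+4+4+4+12 = 28.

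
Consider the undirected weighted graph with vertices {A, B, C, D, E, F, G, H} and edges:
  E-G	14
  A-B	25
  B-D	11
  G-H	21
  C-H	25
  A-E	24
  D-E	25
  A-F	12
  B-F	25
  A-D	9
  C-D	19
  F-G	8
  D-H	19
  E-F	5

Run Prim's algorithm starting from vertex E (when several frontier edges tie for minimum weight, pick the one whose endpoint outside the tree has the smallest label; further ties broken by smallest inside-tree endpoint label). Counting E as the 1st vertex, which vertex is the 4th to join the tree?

Grow the tree from E using Prim:
Step 1: frontier [E-F 5, E-G 14, A-E 24, D-E 25] → take E-F (5); add F.
Step 2: frontier [E-G 14, A-E 24, D-E 25, F-G 8, A-F 12, B-F 25] → take F-G (8); add G.
Step 3: frontier [A-E 24, D-E 25, A-F 12, B-F 25, G-H 21] → take A-F (12); add A.
Step 4: frontier [A-D 9, A-B 25, D-E 25, B-F 25, G-H 21] → take A-D (9); add D.
Step 5: frontier [A-B 25, B-D 11, C-D 19, D-H 19, B-F 25, G-H 21] → take B-D (11); add B.
Step 6: frontier [C-D 19, D-H 19, G-H 21] → take C-D (19); add C.
Step 7: frontier [C-H 25, D-H 19, G-H 21] → take D-H (19); add H.
Vertex order: E, F, G, A, D, B, C, H. The 4th vertex is A.

A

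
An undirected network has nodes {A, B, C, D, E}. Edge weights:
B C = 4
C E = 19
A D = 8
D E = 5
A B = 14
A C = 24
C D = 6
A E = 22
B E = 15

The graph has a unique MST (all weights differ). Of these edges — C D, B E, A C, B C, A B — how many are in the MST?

2

Kruskal's algorithm — process edges by increasing weight (ties by edge label):
B C (4): add — endpoints in different components.
D E (5): add — endpoints in different components.
C D (6): add — endpoints in different components.
A D (8): add — endpoints in different components.
MST edge set: {B C, D E, C D, A D}.
Of the listed edges, {C D, B C} are in the MST → 2.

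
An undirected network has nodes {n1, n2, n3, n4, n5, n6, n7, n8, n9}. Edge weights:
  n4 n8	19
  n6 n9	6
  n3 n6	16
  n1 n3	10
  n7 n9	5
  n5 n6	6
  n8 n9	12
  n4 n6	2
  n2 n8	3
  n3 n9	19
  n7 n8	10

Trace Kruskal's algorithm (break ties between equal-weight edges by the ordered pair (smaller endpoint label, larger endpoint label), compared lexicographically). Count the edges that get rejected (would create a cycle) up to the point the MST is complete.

Kruskal's algorithm — process edges by increasing weight (ties by edge label):
n4 n6 (2): add — endpoints in different components.
n2 n8 (3): add — endpoints in different components.
n7 n9 (5): add — endpoints in different components.
n5 n6 (6): add — endpoints in different components.
n6 n9 (6): add — endpoints in different components.
n1 n3 (10): add — endpoints in different components.
n7 n8 (10): add — endpoints in different components.
n8 n9 (12): skip — n9 and n8 already connected.
n3 n6 (16): add — endpoints in different components.
Edges rejected before the tree was complete: 1.

1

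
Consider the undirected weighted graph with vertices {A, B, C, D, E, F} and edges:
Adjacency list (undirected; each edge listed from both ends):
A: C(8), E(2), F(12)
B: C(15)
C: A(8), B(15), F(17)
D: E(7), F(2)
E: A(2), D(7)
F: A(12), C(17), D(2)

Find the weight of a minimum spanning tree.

Sort edges by weight, then run Kruskal:
A–E (2): add — endpoints in different components.
D–F (2): add — endpoints in different components.
D–E (7): add — endpoints in different components.
A–C (8): add — endpoints in different components.
A–F (12): skip — A and F already connected.
B–C (15): add — endpoints in different components.
MST edges: A–E, D–F, D–E, A–C, B–C; total weight 2+2+7+8+15 = 34.

34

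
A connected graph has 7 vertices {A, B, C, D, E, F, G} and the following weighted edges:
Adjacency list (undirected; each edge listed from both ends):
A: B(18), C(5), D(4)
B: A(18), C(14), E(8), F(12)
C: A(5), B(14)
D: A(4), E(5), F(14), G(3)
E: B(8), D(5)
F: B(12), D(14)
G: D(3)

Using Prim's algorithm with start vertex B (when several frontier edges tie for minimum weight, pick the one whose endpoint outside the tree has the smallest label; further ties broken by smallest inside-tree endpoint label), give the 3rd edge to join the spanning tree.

Grow the tree from B using Prim:
Step 1: frontier [B—E 8, B—F 12, B—C 14, A—B 18] → take B—E (8); add E.
Step 2: frontier [B—F 12, B—C 14, A—B 18, D—E 5] → take D—E (5); add D.
Step 3: frontier [B—F 12, B—C 14, A—B 18, D—G 3, A—D 4, D—F 14] → take D—G (3); add G.
Step 4: frontier [B—F 12, B—C 14, A—B 18, A—D 4, D—F 14] → take A—D (4); add A.
Step 5: frontier [A—C 5, B—F 12, B—C 14, D—F 14] → take A—C (5); add C.
Step 6: frontier [B—F 12, D—F 14] → take B—F (12); add F.
The 3rd edge added is D—G.

D-G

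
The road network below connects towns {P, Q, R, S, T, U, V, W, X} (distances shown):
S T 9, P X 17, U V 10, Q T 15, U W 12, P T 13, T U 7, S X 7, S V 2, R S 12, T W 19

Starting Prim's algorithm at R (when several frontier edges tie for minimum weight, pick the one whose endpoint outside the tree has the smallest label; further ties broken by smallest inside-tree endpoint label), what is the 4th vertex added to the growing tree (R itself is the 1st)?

X

Prim's algorithm from R:
Step 1: frontier [R S 12] → take R S (12); add S.
Step 2: frontier [S V 2, S X 7, S T 9] → take S V (2); add V.
Step 3: frontier [S X 7, S T 9, U V 10] → take S X (7); add X.
Step 4: frontier [S T 9, U V 10, P X 17] → take S T (9); add T.
Step 5: frontier [T U 7, P T 13, Q T 15, T W 19, U V 10, P X 17] → take T U (7); add U.
Step 6: frontier [P T 13, Q T 15, T W 19, U W 12, P X 17] → take U W (12); add W.
Step 7: frontier [P T 13, Q T 15, P X 17] → take P T (13); add P.
Step 8: frontier [Q T 15] → take Q T (15); add Q.
Vertex order: R, S, V, X, T, U, W, P, Q. The 4th vertex is X.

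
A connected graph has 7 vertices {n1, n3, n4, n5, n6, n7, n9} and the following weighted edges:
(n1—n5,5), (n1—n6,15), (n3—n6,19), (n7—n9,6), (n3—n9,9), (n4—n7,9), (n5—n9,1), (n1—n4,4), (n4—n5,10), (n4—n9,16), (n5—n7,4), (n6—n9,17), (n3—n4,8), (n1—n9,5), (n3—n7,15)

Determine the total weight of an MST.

37

Kruskal's algorithm — process edges by increasing weight (ties by edge label):
n5—n9 (1): add. Components now {n6} {n1} {n5,n9} {n4} {n7} {n3}
n1—n4 (4): add. Components now {n6} {n1,n4} {n5,n9} {n7} {n3}
n5—n7 (4): add. Components now {n6} {n1,n4} {n5,n7,n9} {n3}
n1—n5 (5): add. Components now {n6} {n1,n4,n5,n7,n9} {n3}
n1—n9 (5): skip — n1 and n9 already connected.
n7—n9 (6): skip — n9 and n7 already connected.
n3—n4 (8): add. Components now {n6} {n1,n3,n4,n5,n7,n9}
n3—n9 (9): skip — n9 and n3 already connected.
n4—n7 (9): skip — n4 and n7 already connected.
n4—n5 (10): skip — n5 and n4 already connected.
n1—n6 (15): add. Components now {n1,n3,n4,n5,n6,n7,n9}
MST edges: n5—n9, n1—n4, n5—n7, n1—n5, n3—n4, n1—n6; total weight 1+4+4+5+8+15 = 37.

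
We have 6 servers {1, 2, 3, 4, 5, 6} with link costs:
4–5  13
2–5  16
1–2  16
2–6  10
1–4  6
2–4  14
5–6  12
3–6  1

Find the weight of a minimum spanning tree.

Prim, starting at 1.
Step 1: frontier [1–4 6, 1–2 16] → take 1–4 (6); add 4.
Step 2: frontier [1–2 16, 4–5 13, 2–4 14] → take 4–5 (13); add 5.
Step 3: frontier [1–2 16, 2–4 14, 5–6 12, 2–5 16] → take 5–6 (12); add 6.
Step 4: frontier [1–2 16, 2–4 14, 2–5 16, 3–6 1, 2–6 10] → take 3–6 (1); add 3.
Step 5: frontier [1–2 16, 2–4 14, 2–5 16, 2–6 10] → take 2–6 (10); add 2.
MST edges: 1–4, 4–5, 5–6, 3–6, 2–6; total weight 6+13+12+1+10 = 42.

42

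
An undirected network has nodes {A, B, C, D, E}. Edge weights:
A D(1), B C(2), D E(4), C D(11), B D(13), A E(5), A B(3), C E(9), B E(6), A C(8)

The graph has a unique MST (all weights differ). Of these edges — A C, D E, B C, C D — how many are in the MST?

2

Kruskal: consider edges lightest-first.
A D (1): add. Components now {A,D} {B} {C} {E}
B C (2): add. Components now {A,D} {B,C} {E}
A B (3): add. Components now {A,B,C,D} {E}
D E (4): add. Components now {A,B,C,D,E}
MST edge set: {A D, B C, A B, D E}.
Of the listed edges, {D E, B C} are in the MST → 2.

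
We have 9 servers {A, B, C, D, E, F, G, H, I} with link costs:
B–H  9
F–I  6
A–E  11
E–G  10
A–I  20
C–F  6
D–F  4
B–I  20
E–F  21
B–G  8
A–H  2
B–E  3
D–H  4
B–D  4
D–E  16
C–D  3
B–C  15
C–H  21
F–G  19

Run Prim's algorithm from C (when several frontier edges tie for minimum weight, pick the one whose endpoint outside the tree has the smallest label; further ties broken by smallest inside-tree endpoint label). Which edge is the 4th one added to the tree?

D-F

Prim's algorithm from C:
Step 1: cheapest edge leaving the tree is C–D (3); add D.
Step 2: cheapest edge leaving the tree is B–D (4); add B.
Step 3: cheapest edge leaving the tree is B–E (3); add E.
Step 4: cheapest edge leaving the tree is D–F (4); add F.
Step 5: cheapest edge leaving the tree is D–H (4); add H.
Step 6: cheapest edge leaving the tree is A–H (2); add A.
Step 7: cheapest edge leaving the tree is F–I (6); add I.
Step 8: cheapest edge leaving the tree is B–G (8); add G.
The 4th edge added is D–F.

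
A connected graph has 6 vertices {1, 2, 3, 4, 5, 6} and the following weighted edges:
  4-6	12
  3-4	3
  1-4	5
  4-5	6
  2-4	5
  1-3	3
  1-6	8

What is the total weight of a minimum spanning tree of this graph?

25

Prim, starting at 6.
Step 1: frontier [1-6 8, 4-6 12] → take 1-6 (8); add 1.
Step 2: frontier [1-3 3, 1-4 5, 4-6 12] → take 1-3 (3); add 3.
Step 3: frontier [1-4 5, 3-4 3, 4-6 12] → take 3-4 (3); add 4.
Step 4: frontier [2-4 5, 4-5 6] → take 2-4 (5); add 2.
Step 5: frontier [4-5 6] → take 4-5 (6); add 5.
MST edges: 1-6, 1-3, 3-4, 2-4, 4-5; total weight 8+3+3+5+6 = 25.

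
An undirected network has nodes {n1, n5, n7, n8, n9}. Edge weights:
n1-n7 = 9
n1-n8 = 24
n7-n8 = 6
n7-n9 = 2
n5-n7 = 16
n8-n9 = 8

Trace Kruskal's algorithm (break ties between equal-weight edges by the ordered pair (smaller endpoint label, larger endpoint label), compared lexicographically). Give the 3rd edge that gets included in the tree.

Kruskal: consider edges lightest-first.
n7-n9 (2): add — endpoints in different components.
n7-n8 (6): add — endpoints in different components.
n8-n9 (8): skip — n8 and n9 already connected.
n1-n7 (9): add — endpoints in different components.
n5-n7 (16): add — endpoints in different components.
The 3rd edge added is n1-n7.

n1-n7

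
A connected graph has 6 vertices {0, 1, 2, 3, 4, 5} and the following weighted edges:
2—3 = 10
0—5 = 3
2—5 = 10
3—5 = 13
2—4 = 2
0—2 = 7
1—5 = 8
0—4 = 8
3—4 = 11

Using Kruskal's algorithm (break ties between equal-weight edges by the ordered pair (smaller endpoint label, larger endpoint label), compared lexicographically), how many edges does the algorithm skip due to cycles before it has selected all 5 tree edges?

1

Kruskal's algorithm — process edges by increasing weight (ties by edge label):
2—4 (2): add — endpoints in different components.
0—5 (3): add — endpoints in different components.
0—2 (7): add — endpoints in different components.
0—4 (8): skip — 0 and 4 already connected.
1—5 (8): add — endpoints in different components.
2—3 (10): add — endpoints in different components.
Edges rejected before the tree was complete: 1.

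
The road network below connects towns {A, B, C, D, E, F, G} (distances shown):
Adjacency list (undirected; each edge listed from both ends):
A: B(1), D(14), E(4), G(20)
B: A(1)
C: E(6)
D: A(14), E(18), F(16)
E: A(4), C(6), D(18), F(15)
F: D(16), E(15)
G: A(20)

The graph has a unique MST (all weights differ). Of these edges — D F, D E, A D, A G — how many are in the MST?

2

Kruskal's algorithm — process edges by increasing weight (ties by edge label):
A B (1): add. Components now {A,B} {C} {D} {E} {F} {G}
A E (4): add. Components now {A,B,E} {C} {D} {F} {G}
C E (6): add. Components now {A,B,C,E} {D} {F} {G}
A D (14): add. Components now {A,B,C,D,E} {F} {G}
E F (15): add. Components now {A,B,C,D,E,F} {G}
D F (16): skip — D and F already connected.
D E (18): skip — D and E already connected.
A G (20): add. Components now {A,B,C,D,E,F,G}
MST edge set: {A B, A E, C E, A D, E F, A G}.
Of the listed edges, {A D, A G} are in the MST → 2.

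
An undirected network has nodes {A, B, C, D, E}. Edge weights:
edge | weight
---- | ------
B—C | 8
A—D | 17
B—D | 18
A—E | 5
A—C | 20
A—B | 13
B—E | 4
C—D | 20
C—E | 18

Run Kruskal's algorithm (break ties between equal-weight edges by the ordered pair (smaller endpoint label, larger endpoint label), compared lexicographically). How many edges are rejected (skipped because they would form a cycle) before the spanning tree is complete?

Sort edges by weight, then run Kruskal:
B—E (4): add. Components now {A} {B,E} {C} {D}
A—E (5): add. Components now {A,B,E} {C} {D}
B—C (8): add. Components now {A,B,C,E} {D}
A—B (13): skip — A and B already connected.
A—D (17): add. Components now {A,B,C,D,E}
Edges rejected before the tree was complete: 1.

1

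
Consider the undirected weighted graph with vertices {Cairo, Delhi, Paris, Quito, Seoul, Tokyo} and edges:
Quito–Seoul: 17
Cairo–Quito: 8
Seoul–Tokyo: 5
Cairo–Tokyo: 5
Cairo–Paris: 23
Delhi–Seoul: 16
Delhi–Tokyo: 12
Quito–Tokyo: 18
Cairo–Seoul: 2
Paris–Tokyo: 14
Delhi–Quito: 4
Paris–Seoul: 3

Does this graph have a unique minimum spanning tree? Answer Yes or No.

Kruskal's algorithm — process edges by increasing weight (ties by edge label):
Cairo–Seoul (2): add — endpoints in different components.
Paris–Seoul (3): add — endpoints in different components.
Delhi–Quito (4): add — endpoints in different components.
Cairo–Tokyo (5): add — endpoints in different components.
Seoul–Tokyo (5): skip — Tokyo and Seoul already connected.
Cairo–Quito (8): add — endpoints in different components.
Non-tree edge Seoul–Tokyo has weight 5, equal to the heaviest edge on its tree cycle — swapping gives another MST of the same weight. Not unique.

No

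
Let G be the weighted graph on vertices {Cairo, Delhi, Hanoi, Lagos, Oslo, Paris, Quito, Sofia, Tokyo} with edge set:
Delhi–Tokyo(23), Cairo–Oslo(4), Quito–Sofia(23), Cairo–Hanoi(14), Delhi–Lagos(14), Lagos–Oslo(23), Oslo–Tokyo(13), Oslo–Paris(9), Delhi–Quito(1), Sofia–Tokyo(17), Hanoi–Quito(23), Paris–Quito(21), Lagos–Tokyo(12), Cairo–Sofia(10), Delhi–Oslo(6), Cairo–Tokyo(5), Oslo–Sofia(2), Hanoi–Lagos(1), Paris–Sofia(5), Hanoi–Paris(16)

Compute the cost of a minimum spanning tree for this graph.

Grow the tree from Lagos using Prim:
Step 1: cheapest edge leaving the tree is Hanoi–Lagos (1); add Hanoi.
Step 2: cheapest edge leaving the tree is Lagos–Tokyo (12); add Tokyo.
Step 3: cheapest edge leaving the tree is Cairo–Tokyo (5); add Cairo.
Step 4: cheapest edge leaving the tree is Cairo–Oslo (4); add Oslo.
Step 5: cheapest edge leaving the tree is Oslo–Sofia (2); add Sofia.
Step 6: cheapest edge leaving the tree is Paris–Sofia (5); add Paris.
Step 7: cheapest edge leaving the tree is Delhi–Oslo (6); add Delhi.
Step 8: cheapest edge leaving the tree is Delhi–Quito (1); add Quito.
MST edges: Hanoi–Lagos, Lagos–Tokyo, Cairo–Tokyo, Cairo–Oslo, Oslo–Sofia, Paris–Sofia, Delhi–Oslo, Delhi–Quito; total weight 1+12+5+4+2+5+6+1 = 36.

36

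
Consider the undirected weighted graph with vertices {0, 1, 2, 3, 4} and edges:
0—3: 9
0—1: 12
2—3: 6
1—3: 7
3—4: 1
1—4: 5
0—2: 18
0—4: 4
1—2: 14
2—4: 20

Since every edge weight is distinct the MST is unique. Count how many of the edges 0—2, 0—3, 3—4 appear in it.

Kruskal's algorithm — process edges by increasing weight (ties by edge label):
3—4 (1): add. Components now {0} {1} {2} {3,4}
0—4 (4): add. Components now {0,3,4} {1} {2}
1—4 (5): add. Components now {0,1,3,4} {2}
2—3 (6): add. Components now {0,1,2,3,4}
MST edge set: {3—4, 0—4, 1—4, 2—3}.
Of the listed edges, {3—4} are in the MST → 1.

1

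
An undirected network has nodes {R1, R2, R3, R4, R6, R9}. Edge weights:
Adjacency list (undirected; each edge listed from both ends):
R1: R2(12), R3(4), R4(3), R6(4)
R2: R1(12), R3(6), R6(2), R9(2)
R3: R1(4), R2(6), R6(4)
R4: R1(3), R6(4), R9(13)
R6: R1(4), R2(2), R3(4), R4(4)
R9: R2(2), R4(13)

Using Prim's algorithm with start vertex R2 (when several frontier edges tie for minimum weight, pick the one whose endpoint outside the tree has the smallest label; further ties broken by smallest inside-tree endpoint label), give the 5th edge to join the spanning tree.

Prim's algorithm from R2:
Step 1: frontier [R2–R6 2, R2–R9 2, R2–R3 6, R1–R2 12] → take R2–R6 (2); add R6.
Step 2: frontier [R2–R9 2, R2–R3 6, R1–R2 12, R1–R6 4, R3–R6 4, R4–R6 4] → take R2–R9 (2); add R9.
Step 3: frontier [R2–R3 6, R1–R2 12, R1–R6 4, R3–R6 4, R4–R6 4, R4–R9 13] → take R1–R6 (4); add R1.
Step 4: frontier [R1–R4 3, R1–R3 4, R2–R3 6, R3–R6 4, R4–R6 4, R4–R9 13] → take R1–R4 (3); add R4.
Step 5: frontier [R1–R3 4, R2–R3 6, R3–R6 4] → take R1–R3 (4); add R3.
The 5th edge added is R1–R3.

R1-R3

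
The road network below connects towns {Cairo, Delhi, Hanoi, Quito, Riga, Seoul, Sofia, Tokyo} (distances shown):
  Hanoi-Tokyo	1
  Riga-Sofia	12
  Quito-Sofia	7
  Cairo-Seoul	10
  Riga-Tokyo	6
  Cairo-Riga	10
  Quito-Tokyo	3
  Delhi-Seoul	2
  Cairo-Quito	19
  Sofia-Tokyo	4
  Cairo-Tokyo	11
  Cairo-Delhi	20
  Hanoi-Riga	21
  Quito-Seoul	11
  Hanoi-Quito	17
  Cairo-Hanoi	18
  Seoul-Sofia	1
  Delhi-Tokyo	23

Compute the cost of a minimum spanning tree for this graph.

27

Sort edges by weight, then run Kruskal:
Hanoi-Tokyo (1): add — endpoints in different components.
Seoul-Sofia (1): add — endpoints in different components.
Delhi-Seoul (2): add — endpoints in different components.
Quito-Tokyo (3): add — endpoints in different components.
Sofia-Tokyo (4): add — endpoints in different components.
Riga-Tokyo (6): add — endpoints in different components.
Quito-Sofia (7): skip — Quito and Sofia already connected.
Cairo-Riga (10): add — endpoints in different components.
MST edges: Hanoi-Tokyo, Seoul-Sofia, Delhi-Seoul, Quito-Tokyo, Sofia-Tokyo, Riga-Tokyo, Cairo-Riga; total weight 1+1+2+3+4+6+10 = 27.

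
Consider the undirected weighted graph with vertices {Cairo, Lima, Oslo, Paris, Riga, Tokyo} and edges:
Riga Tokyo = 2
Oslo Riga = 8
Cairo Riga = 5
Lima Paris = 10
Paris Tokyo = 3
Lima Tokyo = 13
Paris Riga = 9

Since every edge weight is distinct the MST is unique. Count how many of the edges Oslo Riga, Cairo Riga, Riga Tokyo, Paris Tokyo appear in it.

Kruskal: consider edges lightest-first.
Riga Tokyo (2): add. Components now {Lima} {Cairo} {Oslo} {Riga,Tokyo} {Paris}
Paris Tokyo (3): add. Components now {Lima} {Cairo} {Oslo} {Paris,Riga,Tokyo}
Cairo Riga (5): add. Components now {Lima} {Cairo,Paris,Riga,Tokyo} {Oslo}
Oslo Riga (8): add. Components now {Lima} {Cairo,Oslo,Paris,Riga,Tokyo}
Paris Riga (9): skip — Riga and Paris already connected.
Lima Paris (10): add. Components now {Cairo,Lima,Oslo,Paris,Riga,Tokyo}
MST edge set: {Riga Tokyo, Paris Tokyo, Cairo Riga, Oslo Riga, Lima Paris}.
Of the listed edges, {Oslo Riga, Cairo Riga, Riga Tokyo, Paris Tokyo} are in the MST → 4.

4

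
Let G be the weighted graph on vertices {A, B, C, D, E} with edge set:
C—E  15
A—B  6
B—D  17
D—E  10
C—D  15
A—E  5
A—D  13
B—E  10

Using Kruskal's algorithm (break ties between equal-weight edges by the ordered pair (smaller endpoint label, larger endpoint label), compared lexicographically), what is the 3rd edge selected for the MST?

Kruskal: consider edges lightest-first.
A—E (5): add. Components now {A,E} {B} {C} {D}
A—B (6): add. Components now {A,B,E} {C} {D}
B—E (10): skip — B and E already connected.
D—E (10): add. Components now {A,B,D,E} {C}
A—D (13): skip — A and D already connected.
C—D (15): add. Components now {A,B,C,D,E}
The 3rd edge added is D—E.

D-E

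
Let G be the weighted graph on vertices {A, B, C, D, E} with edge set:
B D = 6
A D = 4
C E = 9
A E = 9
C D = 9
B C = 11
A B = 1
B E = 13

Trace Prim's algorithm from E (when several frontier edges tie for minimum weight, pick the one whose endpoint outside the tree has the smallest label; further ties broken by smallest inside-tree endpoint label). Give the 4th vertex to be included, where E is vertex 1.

Prim, starting at E.
Step 1: cheapest edge leaving the tree is A E (9); add A.
Step 2: cheapest edge leaving the tree is A B (1); add B.
Step 3: cheapest edge leaving the tree is A D (4); add D.
Step 4: cheapest edge leaving the tree is C D (9); add C.
Vertex order: E, A, B, D, C. The 4th vertex is D.

D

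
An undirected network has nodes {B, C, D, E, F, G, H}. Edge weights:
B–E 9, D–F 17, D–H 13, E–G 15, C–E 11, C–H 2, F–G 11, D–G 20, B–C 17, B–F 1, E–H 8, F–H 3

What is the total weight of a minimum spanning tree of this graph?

38

Kruskal's algorithm — process edges by increasing weight (ties by edge label):
B–F (1): add. Components now {B,F} {C} {D} {E} {G} {H}
C–H (2): add. Components now {B,F} {C,H} {D} {E} {G}
F–H (3): add. Components now {B,C,F,H} {D} {E} {G}
E–H (8): add. Components now {B,C,E,F,H} {D} {G}
B–E (9): skip — B and E already connected.
C–E (11): skip — C and E already connected.
F–G (11): add. Components now {B,C,E,F,G,H} {D}
D–H (13): add. Components now {B,C,D,E,F,G,H}
MST edges: B–F, C–H, F–H, E–H, F–G, D–H; total weight 1+2+3+8+11+13 = 38.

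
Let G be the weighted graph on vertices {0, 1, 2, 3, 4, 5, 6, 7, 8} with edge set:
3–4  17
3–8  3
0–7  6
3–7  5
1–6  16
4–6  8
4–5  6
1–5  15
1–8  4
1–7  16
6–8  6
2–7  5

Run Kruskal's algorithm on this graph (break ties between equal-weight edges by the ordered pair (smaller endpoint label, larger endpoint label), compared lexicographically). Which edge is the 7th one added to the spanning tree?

Sort edges by weight, then run Kruskal:
3–8 (3): add — endpoints in different components.
1–8 (4): add — endpoints in different components.
2–7 (5): add — endpoints in different components.
3–7 (5): add — endpoints in different components.
0–7 (6): add — endpoints in different components.
4–5 (6): add — endpoints in different components.
6–8 (6): add — endpoints in different components.
4–6 (8): add — endpoints in different components.
The 7th edge added is 6–8.

6-8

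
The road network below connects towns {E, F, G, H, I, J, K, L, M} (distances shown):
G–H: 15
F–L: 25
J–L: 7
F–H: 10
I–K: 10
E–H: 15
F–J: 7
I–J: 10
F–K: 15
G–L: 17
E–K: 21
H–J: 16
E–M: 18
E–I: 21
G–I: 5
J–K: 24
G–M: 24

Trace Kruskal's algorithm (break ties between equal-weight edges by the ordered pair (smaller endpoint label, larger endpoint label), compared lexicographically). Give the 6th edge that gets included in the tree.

I-K

Kruskal: consider edges lightest-first.
G–I (5): add — endpoints in different components.
F–J (7): add — endpoints in different components.
J–L (7): add — endpoints in different components.
F–H (10): add — endpoints in different components.
I–J (10): add — endpoints in different components.
I–K (10): add — endpoints in different components.
E–H (15): add — endpoints in different components.
F–K (15): skip — F and K already connected.
G–H (15): skip — G and H already connected.
H–J (16): skip — H and J already connected.
G–L (17): skip — G and L already connected.
E–M (18): add — endpoints in different components.
The 6th edge added is I–K.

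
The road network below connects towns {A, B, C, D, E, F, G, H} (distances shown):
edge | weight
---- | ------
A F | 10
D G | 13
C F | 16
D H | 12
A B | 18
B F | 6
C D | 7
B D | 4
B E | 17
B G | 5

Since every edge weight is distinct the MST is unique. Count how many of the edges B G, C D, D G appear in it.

2

Sort edges by weight, then run Kruskal:
B D (4): add — endpoints in different components.
B G (5): add — endpoints in different components.
B F (6): add — endpoints in different components.
C D (7): add — endpoints in different components.
A F (10): add — endpoints in different components.
D H (12): add — endpoints in different components.
D G (13): skip — D and G already connected.
C F (16): skip — C and F already connected.
B E (17): add — endpoints in different components.
MST edge set: {B D, B G, B F, C D, A F, D H, B E}.
Of the listed edges, {B G, C D} are in the MST → 2.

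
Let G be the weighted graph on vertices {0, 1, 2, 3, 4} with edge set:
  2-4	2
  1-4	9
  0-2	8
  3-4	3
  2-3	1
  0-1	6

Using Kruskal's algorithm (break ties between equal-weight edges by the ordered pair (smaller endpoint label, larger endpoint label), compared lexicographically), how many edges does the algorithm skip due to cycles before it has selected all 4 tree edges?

1

Kruskal: consider edges lightest-first.
2-3 (1): add — endpoints in different components.
2-4 (2): add — endpoints in different components.
3-4 (3): skip — 3 and 4 already connected.
0-1 (6): add — endpoints in different components.
0-2 (8): add — endpoints in different components.
Edges rejected before the tree was complete: 1.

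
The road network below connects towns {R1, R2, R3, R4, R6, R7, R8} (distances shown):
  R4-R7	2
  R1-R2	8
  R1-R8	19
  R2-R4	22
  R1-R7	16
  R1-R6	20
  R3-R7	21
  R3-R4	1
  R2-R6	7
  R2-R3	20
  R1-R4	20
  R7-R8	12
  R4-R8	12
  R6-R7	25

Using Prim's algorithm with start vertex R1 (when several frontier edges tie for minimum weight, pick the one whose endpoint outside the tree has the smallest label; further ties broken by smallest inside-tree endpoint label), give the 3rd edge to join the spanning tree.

Prim's algorithm from R1:
Step 1: cheapest edge leaving the tree is R1-R2 (8); add R2.
Step 2: cheapest edge leaving the tree is R2-R6 (7); add R6.
Step 3: cheapest edge leaving the tree is R1-R7 (16); add R7.
Step 4: cheapest edge leaving the tree is R4-R7 (2); add R4.
Step 5: cheapest edge leaving the tree is R3-R4 (1); add R3.
Step 6: cheapest edge leaving the tree is R4-R8 (12); add R8.
The 3rd edge added is R1-R7.

R1-R7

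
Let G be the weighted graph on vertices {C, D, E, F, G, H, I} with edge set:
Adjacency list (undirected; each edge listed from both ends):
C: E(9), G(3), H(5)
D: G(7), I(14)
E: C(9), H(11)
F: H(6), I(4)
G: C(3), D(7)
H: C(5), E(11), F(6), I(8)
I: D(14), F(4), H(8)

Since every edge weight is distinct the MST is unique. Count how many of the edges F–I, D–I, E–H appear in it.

Kruskal's algorithm — process edges by increasing weight (ties by edge label):
C–G (3): add — endpoints in different components.
F–I (4): add — endpoints in different components.
C–H (5): add — endpoints in different components.
F–H (6): add — endpoints in different components.
D–G (7): add — endpoints in different components.
H–I (8): skip — H and I already connected.
C–E (9): add — endpoints in different components.
MST edge set: {C–G, F–I, C–H, F–H, D–G, C–E}.
Of the listed edges, {F–I} are in the MST → 1.

1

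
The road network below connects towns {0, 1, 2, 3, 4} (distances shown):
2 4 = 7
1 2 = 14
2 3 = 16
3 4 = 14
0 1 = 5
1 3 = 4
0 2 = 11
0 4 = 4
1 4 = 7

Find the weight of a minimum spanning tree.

20

Prim, starting at 1.
Step 1: frontier [1 3 4, 0 1 5, 1 4 7, 1 2 14] → take 1 3 (4); add 3.
Step 2: frontier [0 1 5, 1 4 7, 1 2 14, 3 4 14, 2 3 16] → take 0 1 (5); add 0.
Step 3: frontier [0 4 4, 0 2 11, 1 4 7, 1 2 14, 3 4 14, 2 3 16] → take 0 4 (4); add 4.
Step 4: frontier [0 2 11, 1 2 14, 2 3 16, 2 4 7] → take 2 4 (7); add 2.
MST edges: 1 3, 0 1, 0 4, 2 4; total weight 4+5+4+7 = 20.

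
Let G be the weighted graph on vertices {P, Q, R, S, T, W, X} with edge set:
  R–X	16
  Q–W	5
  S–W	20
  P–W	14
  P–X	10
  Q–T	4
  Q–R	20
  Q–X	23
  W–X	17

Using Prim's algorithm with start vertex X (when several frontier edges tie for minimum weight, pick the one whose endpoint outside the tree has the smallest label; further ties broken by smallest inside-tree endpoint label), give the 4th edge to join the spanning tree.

Grow the tree from X using Prim:
Step 1: frontier [P–X 10, R–X 16, W–X 17, Q–X 23] → take P–X (10); add P.
Step 2: frontier [P–W 14, R–X 16, W–X 17, Q–X 23] → take P–W (14); add W.
Step 3: frontier [Q–W 5, S–W 20, R–X 16, Q–X 23] → take Q–W (5); add Q.
Step 4: frontier [Q–T 4, Q–R 20, S–W 20, R–X 16] → take Q–T (4); add T.
Step 5: frontier [Q–R 20, S–W 20, R–X 16] → take R–X (16); add R.
Step 6: frontier [S–W 20] → take S–W (20); add S.
The 4th edge added is Q–T.

Q-T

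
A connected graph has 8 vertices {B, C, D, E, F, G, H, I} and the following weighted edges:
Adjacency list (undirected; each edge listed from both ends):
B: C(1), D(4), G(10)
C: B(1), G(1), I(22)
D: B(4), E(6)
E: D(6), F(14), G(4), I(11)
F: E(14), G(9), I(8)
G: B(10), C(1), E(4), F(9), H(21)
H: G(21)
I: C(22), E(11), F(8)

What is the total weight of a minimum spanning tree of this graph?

Kruskal's algorithm — process edges by increasing weight (ties by edge label):
B-C (1): add — endpoints in different components.
C-G (1): add — endpoints in different components.
B-D (4): add — endpoints in different components.
E-G (4): add — endpoints in different components.
D-E (6): skip — D and E already connected.
F-I (8): add — endpoints in different components.
F-G (9): add — endpoints in different components.
B-G (10): skip — B and G already connected.
E-I (11): skip — E and I already connected.
E-F (14): skip — E and F already connected.
G-H (21): add — endpoints in different components.
MST edges: B-C, C-G, B-D, E-G, F-I, F-G, G-H; total weight 1+1+4+4+8+9+21 = 48.

48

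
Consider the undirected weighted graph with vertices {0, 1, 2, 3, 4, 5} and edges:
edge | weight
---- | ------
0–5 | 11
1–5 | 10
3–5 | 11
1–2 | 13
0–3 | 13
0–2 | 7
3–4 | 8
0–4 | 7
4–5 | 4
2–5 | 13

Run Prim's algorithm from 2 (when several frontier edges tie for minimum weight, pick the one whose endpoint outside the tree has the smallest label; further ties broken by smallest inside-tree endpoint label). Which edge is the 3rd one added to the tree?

Grow the tree from 2 using Prim:
Step 1: frontier [0–2 7, 1–2 13, 2–5 13] → take 0–2 (7); add 0.
Step 2: frontier [0–4 7, 0–5 11, 0–3 13, 1–2 13, 2–5 13] → take 0–4 (7); add 4.
Step 3: frontier [0–5 11, 0–3 13, 1–2 13, 2–5 13, 4–5 4, 3–4 8] → take 4–5 (4); add 5.
Step 4: frontier [0–3 13, 1–2 13, 3–4 8, 1–5 10, 3–5 11] → take 3–4 (8); add 3.
Step 5: frontier [1–2 13, 1–5 10] → take 1–5 (10); add 1.
The 3rd edge added is 4–5.

4-5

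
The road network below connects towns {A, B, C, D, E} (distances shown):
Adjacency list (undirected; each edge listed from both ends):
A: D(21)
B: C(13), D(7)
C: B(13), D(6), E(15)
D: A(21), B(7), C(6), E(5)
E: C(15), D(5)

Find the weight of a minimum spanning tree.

39

Kruskal: consider edges lightest-first.
D-E (5): add — endpoints in different components.
C-D (6): add — endpoints in different components.
B-D (7): add — endpoints in different components.
B-C (13): skip — B and C already connected.
C-E (15): skip — C and E already connected.
A-D (21): add — endpoints in different components.
MST edges: D-E, C-D, B-D, A-D; total weight 5+6+7+21 = 39.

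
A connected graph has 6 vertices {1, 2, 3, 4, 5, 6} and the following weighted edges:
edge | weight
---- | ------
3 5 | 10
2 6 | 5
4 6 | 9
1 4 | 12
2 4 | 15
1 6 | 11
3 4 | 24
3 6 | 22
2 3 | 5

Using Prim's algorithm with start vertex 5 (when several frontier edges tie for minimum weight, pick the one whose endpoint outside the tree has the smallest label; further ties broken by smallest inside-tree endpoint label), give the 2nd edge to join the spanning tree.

Prim, starting at 5.
Step 1: cheapest edge leaving the tree is 3 5 (10); add 3.
Step 2: cheapest edge leaving the tree is 2 3 (5); add 2.
Step 3: cheapest edge leaving the tree is 2 6 (5); add 6.
Step 4: cheapest edge leaving the tree is 4 6 (9); add 4.
Step 5: cheapest edge leaving the tree is 1 6 (11); add 1.
The 2nd edge added is 2 3.

2-3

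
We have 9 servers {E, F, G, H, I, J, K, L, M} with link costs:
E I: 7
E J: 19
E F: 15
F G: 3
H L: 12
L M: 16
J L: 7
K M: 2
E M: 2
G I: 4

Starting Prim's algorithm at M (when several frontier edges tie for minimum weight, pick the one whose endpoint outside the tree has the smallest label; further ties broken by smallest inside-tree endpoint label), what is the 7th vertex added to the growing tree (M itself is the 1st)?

Grow the tree from M using Prim:
Step 1: frontier [E M 2, K M 2, L M 16] → take E M (2); add E.
Step 2: frontier [E I 7, E F 15, E J 19, K M 2, L M 16] → take K M (2); add K.
Step 3: frontier [E I 7, E F 15, E J 19, L M 16] → take E I (7); add I.
Step 4: frontier [E F 15, E J 19, G I 4, L M 16] → take G I (4); add G.
Step 5: frontier [E F 15, E J 19, F G 3, L M 16] → take F G (3); add F.
Step 6: frontier [E J 19, L M 16] → take L M (16); add L.
Step 7: frontier [E J 19, J L 7, H L 12] → take J L (7); add J.
Step 8: frontier [H L 12] → take H L (12); add H.
Vertex order: M, E, K, I, G, F, L, J, H. The 7th vertex is L.

L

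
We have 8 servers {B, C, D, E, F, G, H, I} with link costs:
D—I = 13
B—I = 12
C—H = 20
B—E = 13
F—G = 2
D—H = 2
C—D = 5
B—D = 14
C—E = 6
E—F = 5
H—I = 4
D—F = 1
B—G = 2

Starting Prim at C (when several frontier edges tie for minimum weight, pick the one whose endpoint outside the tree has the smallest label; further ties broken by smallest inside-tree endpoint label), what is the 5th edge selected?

Grow the tree from C using Prim:
Step 1: cheapest edge leaving the tree is C—D (5); add D.
Step 2: cheapest edge leaving the tree is D—F (1); add F.
Step 3: cheapest edge leaving the tree is F—G (2); add G.
Step 4: cheapest edge leaving the tree is B—G (2); add B.
Step 5: cheapest edge leaving the tree is D—H (2); add H.
Step 6: cheapest edge leaving the tree is H—I (4); add I.
Step 7: cheapest edge leaving the tree is E—F (5); add E.
The 5th edge added is D—H.

D-H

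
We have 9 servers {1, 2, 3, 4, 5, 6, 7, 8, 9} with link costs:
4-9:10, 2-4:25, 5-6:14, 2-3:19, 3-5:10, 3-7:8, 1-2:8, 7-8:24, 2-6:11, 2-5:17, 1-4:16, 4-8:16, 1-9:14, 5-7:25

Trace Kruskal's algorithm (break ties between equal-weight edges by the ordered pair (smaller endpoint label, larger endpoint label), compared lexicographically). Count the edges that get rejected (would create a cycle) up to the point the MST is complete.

1

Sort edges by weight, then run Kruskal:
1-2 (8): add — endpoints in different components.
3-7 (8): add — endpoints in different components.
3-5 (10): add — endpoints in different components.
4-9 (10): add — endpoints in different components.
2-6 (11): add — endpoints in different components.
1-9 (14): add — endpoints in different components.
5-6 (14): add — endpoints in different components.
1-4 (16): skip — 1 and 4 already connected.
4-8 (16): add — endpoints in different components.
Edges rejected before the tree was complete: 1.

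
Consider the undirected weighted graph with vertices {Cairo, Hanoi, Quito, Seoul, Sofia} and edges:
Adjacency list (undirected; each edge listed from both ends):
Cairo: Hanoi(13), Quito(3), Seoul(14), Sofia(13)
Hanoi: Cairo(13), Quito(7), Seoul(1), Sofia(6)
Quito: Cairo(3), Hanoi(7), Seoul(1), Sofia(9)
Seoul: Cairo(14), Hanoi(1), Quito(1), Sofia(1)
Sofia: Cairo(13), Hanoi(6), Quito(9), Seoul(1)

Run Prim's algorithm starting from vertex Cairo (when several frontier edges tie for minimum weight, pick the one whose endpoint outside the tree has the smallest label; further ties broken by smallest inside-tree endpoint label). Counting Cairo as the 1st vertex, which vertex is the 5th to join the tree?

Grow the tree from Cairo using Prim:
Step 1: frontier [Cairo–Quito 3, Cairo–Hanoi 13, Cairo–Sofia 13, Cairo–Seoul 14] → take Cairo–Quito (3); add Quito.
Step 2: frontier [Cairo–Hanoi 13, Cairo–Sofia 13, Cairo–Seoul 14, Quito–Seoul 1, Hanoi–Quito 7, Quito–Sofia 9] → take Quito–Seoul (1); add Seoul.
Step 3: frontier [Cairo–Hanoi 13, Cairo–Sofia 13, Hanoi–Quito 7, Quito–Sofia 9, Hanoi–Seoul 1, Seoul–Sofia 1] → take Hanoi–Seoul (1); add Hanoi.
Step 4: frontier [Cairo–Sofia 13, Hanoi–Sofia 6, Quito–Sofia 9, Seoul–Sofia 1] → take Seoul–Sofia (1); add Sofia.
Vertex order: Cairo, Quito, Seoul, Hanoi, Sofia. The 5th vertex is Sofia.

Sofia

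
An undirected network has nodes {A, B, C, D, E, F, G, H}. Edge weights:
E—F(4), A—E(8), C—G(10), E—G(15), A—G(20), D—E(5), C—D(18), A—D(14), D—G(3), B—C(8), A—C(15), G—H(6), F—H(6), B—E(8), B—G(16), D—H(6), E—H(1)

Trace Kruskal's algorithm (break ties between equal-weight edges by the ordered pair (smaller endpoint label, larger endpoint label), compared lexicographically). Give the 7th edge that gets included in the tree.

Sort edges by weight, then run Kruskal:
E—H (1): add — endpoints in different components.
D—G (3): add — endpoints in different components.
E—F (4): add — endpoints in different components.
D—E (5): add — endpoints in different components.
D—H (6): skip — D and H already connected.
F—H (6): skip — F and H already connected.
G—H (6): skip — G and H already connected.
A—E (8): add — endpoints in different components.
B—C (8): add — endpoints in different components.
B—E (8): add — endpoints in different components.
The 7th edge added is B—E.

B-E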